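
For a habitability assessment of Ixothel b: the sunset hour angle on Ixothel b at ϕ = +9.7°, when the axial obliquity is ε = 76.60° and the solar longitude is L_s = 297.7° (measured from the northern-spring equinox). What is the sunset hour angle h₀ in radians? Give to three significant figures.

h₀ = 1.28 rad

Solar declination: sin δ = sin ε · sin L_s = sin 76.60° × sin 297.7° = -0.86129, so δ = -59.462°.
cos h₀ = −tan ϕ · tan δ = −tan(+9.7°) × tan(-59.462°) = 0.2897, so h₀ = 1.2768 rad = 73.16°.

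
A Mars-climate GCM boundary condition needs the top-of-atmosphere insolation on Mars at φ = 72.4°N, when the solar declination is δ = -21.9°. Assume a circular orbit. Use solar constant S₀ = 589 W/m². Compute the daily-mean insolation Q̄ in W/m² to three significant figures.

cos H₀ = −tan(+72.4°) tan(-21.900°) = 1.2673 ≥ 1 ⇒ polar night, H₀ = 0 and Q̄ = 0.

Q̄ ≈ 0.00 W/m²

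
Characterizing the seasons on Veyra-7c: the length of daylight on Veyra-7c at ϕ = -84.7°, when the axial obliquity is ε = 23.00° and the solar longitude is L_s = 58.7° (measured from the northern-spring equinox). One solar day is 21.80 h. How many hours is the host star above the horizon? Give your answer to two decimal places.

Solar declination: sin δ = sin ε · sin L_s = sin 23.00° × sin 58.7° = 0.33386, so δ = +19.503°.
cos h₀ = −tan ϕ · tan δ = 3.8180 ≥ 1, so the host star never rises (polar night) and h₀ = 0.
Daylight = 2h₀/(2π) × 21.80 h = (0.0000/π) × 21.80 = 0.00 h.

0.00 h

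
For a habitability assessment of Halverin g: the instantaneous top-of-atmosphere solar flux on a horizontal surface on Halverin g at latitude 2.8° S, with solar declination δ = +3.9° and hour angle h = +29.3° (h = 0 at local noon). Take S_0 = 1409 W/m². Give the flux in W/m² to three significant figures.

cos θ_z = sin ϕ sin δ + cos ϕ cos δ cos h = -0.003323 + 0.869011 = 0.865688.
Flux = S_0 · cos θ_z = 1409 × 0.865688 = 1220 W/m².

1.22e+03 W/m²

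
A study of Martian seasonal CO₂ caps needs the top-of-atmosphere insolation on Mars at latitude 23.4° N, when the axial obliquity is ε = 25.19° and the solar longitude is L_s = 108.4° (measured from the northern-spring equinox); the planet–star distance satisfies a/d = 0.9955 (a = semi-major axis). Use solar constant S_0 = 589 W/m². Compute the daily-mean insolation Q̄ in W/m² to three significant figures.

Q̄ ≈ 206 W/m²

Solar declination: sin δ = sin ε · sin L_s = sin 25.19° × sin 108.4° = 0.40386, so δ = +23.820°.
cos h₀ = −tan(+23.4°) tan(+23.820°) = -0.1910, h₀ = 1.7630 rad.
Bracket: h₀ sin ϕ sin δ + cos ϕ cos δ sin h₀ = 1.7630×0.39715×0.40386 + 0.91775×0.91482×0.98158 = 0.282773 + 0.824111 = 1.106884.
Inverse-square distance factor (a/d)² = 0.9955² = 0.991020.
Q̄ = (S_0/π) × 0.991020 × [bracket] = (589/π) × 0.991020 × 1.106884 = 205.7 W/m².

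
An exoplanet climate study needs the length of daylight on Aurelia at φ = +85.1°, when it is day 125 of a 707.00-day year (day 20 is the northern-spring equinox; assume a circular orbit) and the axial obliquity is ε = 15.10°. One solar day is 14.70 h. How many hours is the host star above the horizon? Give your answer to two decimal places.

Solar longitude: λ_s = 360° × (125 − 20)/707.00 = 53.465°.
sin δ = sin 15.10° × sin 53.465° = 0.20931, so δ = +12.082°.
Sunrise equation: cos H₀ = −tan φ · tan δ = -2.4969 ≤ −1, so the host star never sets (polar day) and H₀ = π.
Daylight = 2H₀/(2π) × 14.70 h = (3.1416/π) × 14.70 = 14.70 h.

14.70 h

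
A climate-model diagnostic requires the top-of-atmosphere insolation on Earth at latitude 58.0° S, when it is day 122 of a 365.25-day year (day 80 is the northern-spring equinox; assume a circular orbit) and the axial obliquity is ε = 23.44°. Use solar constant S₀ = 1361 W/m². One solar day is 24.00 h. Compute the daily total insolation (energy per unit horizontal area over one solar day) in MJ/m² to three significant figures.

Solar longitude: λ_s = 360° × (122 − 80)/365.25 = 41.396°.
sin δ = sin 23.44° × sin 41.396° = 0.26304, so δ = +15.251°.
cos H₀ = −tan(-58.0°) tan(+15.251°) = 0.4363, H₀ = 1.1193 rad.
Bracket: H₀ sin φ sin δ + cos φ cos δ sin H₀ = 1.1193×-0.84805×0.26304 + 0.52992×0.96478×0.89979 = -0.249683 + 0.460023 = 0.210340.
Q̄ = (S₀/π) × [bracket] = (1361/π) × 0.210340 = 91.123 W/m².
Daily total = Q̄ × 24.00 h × 3600 s/h = 91.123 × 24.00 × 3600 / 10⁶ = 7.873 MJ/m².

7.87 MJ/m²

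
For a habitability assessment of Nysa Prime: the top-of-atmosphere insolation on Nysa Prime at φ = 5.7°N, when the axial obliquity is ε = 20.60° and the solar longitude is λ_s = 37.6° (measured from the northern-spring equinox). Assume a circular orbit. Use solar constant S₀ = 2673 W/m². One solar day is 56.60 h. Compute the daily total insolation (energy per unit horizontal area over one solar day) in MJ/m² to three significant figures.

Solar declination: sin δ = sin ε · sin λ_s = sin 20.60° × sin 37.6° = 0.21467, so δ = +12.396°.
cos H₀ = −tan(+5.7°) tan(+12.396°) = -0.0219, H₀ = 1.5927 rad.
Bracket: H₀ sin φ sin δ + cos φ cos δ sin H₀ = 1.5927×0.09932×0.21467 + 0.99506×0.97669×0.99976 = 0.033958 + 0.971632 = 1.005590.
Q̄ = (S₀/π) × [bracket] = (2673/π) × 1.005590 = 855.60 W/m².
Daily total = Q̄ × 56.60 h × 3600 s/h = 855.60 × 56.60 × 3600 / 10⁶ = 174.3 MJ/m².

174 MJ/m²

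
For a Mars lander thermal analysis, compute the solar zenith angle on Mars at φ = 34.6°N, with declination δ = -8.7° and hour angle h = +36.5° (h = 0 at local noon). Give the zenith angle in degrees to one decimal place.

θ_z = 55.4°

cos θ_z = sin φ sin δ + cos φ cos δ cos h = -0.085893 + 0.654070 = 0.568177.
θ_z = arccos(0.568177) = 55.4°.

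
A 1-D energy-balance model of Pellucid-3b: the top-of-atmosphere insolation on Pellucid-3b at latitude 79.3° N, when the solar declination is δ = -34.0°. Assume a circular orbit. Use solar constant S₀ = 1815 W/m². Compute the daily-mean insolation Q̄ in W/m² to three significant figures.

cos H₀ = −tan(+79.3°) tan(-34.000°) = 3.5697 ≥ 1 ⇒ polar night, H₀ = 0 and Q̄ = 0.

Q̄ ≈ 0.00 W/m²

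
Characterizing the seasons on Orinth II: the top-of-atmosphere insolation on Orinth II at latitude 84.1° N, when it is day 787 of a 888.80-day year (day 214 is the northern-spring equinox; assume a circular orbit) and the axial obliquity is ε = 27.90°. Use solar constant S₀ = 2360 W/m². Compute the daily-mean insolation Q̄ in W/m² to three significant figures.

Solar longitude: λ_s = 360° × (787 − 214)/888.80 = 232.088°.
sin δ = sin 27.90° × sin 232.088° = -0.36918, so δ = -21.665°.
cos H₀ = −tan(+84.1°) tan(-21.665°) = 3.8440 ≥ 1 ⇒ polar night, H₀ = 0 and Q̄ = 0.

Q̄ ≈ 0.00 W/m²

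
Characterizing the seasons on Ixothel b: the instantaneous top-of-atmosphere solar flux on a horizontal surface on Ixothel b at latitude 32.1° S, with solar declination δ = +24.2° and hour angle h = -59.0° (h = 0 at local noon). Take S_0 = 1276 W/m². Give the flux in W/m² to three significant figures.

230 W/m²

cos θ_z = sin ϕ sin δ + cos ϕ cos δ cos h = -0.217833 + 0.397958 = 0.180125.
Flux = S_0 · cos θ_z = 1276 × 0.180125 = 229.8 W/m².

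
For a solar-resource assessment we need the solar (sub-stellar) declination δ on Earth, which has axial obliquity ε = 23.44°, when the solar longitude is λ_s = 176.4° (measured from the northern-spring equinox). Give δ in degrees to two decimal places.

δ = +1.43°

sin δ = sin ε · sin λ_s = sin 23.44° × sin 176.4° = 0.024977.
δ = arcsin(0.024977) = +1.43°.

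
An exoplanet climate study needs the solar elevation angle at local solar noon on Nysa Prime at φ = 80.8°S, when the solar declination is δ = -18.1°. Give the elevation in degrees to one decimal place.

At local noon the hour angle is zero, so the zenith angle equals |φ − δ| = |-80.8° − (-18.100°)| = 62.700°.
Elevation = 90° − 62.700° = 27.3°.

27.3°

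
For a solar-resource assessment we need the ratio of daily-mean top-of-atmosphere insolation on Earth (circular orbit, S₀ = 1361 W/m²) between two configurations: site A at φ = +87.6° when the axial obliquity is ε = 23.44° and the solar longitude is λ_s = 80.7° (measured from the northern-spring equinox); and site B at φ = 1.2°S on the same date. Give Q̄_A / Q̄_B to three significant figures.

Q̄_A / Q̄_B ≈ 1.36

— Configuration A (φ=+87.6°):
Solar declination: sin δ = sin ε · sin λ_s = sin 23.44° × sin 80.7° = 0.39256, so δ = +23.114°.
cos H₀ = −tan(+87.6°) tan(+23.114°) = -10.1837 ≤ −1 ⇒ polar day, H₀ = π.
Bracket: H₀ sin φ sin δ + cos φ cos δ sin H₀ = 3.1416×0.99912×0.39256 + 0.04188×0.91973×0.00000 = 1.232181 + 0.000000 = 1.232181.
Q̄ = (S₀/π) × [bracket] = (1361/π) × 1.232181 = 533.81 W/m².
— Configuration B (φ=-1.2°):
cos H₀ = −tan(-1.2°) tan(+23.114°) = 0.0089, H₀ = 1.5619 rad.
Bracket: H₀ sin φ sin δ + cos φ cos δ sin H₀ = 1.5619×-0.02094×0.39256 + 0.99978×0.91973×0.99996 = -0.012839 + 0.919491 = 0.906652.
Q̄ = (S₀/π) × [bracket] = (1361/π) × 0.906652 = 392.78 W/m².
Ratio Q̄_A / Q̄_B = 533.81 / 392.78 = 1.359.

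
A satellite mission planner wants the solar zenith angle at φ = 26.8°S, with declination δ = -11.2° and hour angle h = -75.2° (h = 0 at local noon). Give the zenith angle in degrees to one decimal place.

θ_z = 71.9°

cos θ_z = sin φ sin δ + cos φ cos δ cos h = 0.087576 + 0.223665 = 0.311241.
θ_z = arccos(0.311241) = 71.9°.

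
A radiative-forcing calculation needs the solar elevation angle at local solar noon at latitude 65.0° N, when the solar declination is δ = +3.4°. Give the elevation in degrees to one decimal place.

28.4°

At local noon the hour angle is zero, so the zenith angle equals |ϕ − δ| = |+65.0° − (+3.400°)| = 61.600°.
Elevation = 90° − 61.600° = 28.4°.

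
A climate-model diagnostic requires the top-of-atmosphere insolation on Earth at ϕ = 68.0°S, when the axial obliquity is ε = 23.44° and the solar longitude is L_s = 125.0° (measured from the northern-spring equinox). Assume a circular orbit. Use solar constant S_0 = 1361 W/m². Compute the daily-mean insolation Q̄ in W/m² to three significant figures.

Solar declination: sin δ = sin ε · sin L_s = sin 23.44° × sin 125.0° = 0.32585, so δ = +19.017°.
cos h₀ = −tan(-68.0°) tan(+19.017°) = 0.8531, h₀ = 0.5490 rad.
Bracket: h₀ sin ϕ sin δ + cos ϕ cos δ sin h₀ = 0.5490×-0.92718×0.32585 + 0.37461×0.94542×0.52181 = -0.165865 + 0.184806 = 0.018941.
Q̄ = (S_0/π) × [bracket] = (1361/π) × 0.018941 = 8.206 W/m².

Q̄ ≈ 8.21 W/m²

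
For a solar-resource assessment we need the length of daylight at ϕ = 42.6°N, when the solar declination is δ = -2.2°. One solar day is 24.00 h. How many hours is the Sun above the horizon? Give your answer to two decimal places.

11.73 h

cos h₀ = −tan ϕ · tan δ = −tan(+42.6°) × tan(-2.200°) = 0.0353, so h₀ = 1.5355 rad = 87.98°.
Daylight = 2h₀/(2π) × 24.00 h = (1.5355/π) × 24.00 = 11.73 h.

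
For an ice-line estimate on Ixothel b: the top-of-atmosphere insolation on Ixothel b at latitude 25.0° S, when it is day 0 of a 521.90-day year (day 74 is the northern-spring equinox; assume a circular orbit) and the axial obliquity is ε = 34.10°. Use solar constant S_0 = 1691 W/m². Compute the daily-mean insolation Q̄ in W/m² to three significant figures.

Q̄ ≈ 606 W/m²

Solar longitude: L_s = 360° × (0 − 74)/521.90 = -51.044°, i.e. -51.044° + 360° = 308.956°.
sin δ = sin 34.10° × sin 308.956° = -0.43597, so δ = -25.847°.
cos h₀ = −tan(-25.0°) tan(-25.847°) = -0.2259, h₀ = 1.7987 rad.
Bracket: h₀ sin ϕ sin δ + cos ϕ cos δ sin h₀ = 1.7987×-0.42262×-0.43597 + 0.90631×0.89996×0.97415 = 0.331410 + 0.794558 = 1.125968.
Q̄ = (S_0/π) × [bracket] = (1691/π) × 1.125968 = 606.1 W/m².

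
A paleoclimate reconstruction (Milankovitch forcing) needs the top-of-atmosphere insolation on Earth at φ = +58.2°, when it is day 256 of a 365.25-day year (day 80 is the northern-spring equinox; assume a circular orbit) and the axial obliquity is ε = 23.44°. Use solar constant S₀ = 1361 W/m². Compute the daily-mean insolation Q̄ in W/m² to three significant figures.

Solar longitude: λ_s = 360° × (256 − 80)/365.25 = 173.470°.
sin δ = sin 23.44° × sin 173.470° = 0.04524, so δ = +2.593°.
cos H₀ = −tan(+58.2°) tan(+2.593°) = -0.0730, H₀ = 1.6439 rad.
Bracket: H₀ sin φ sin δ + cos φ cos δ sin H₀ = 1.6439×0.84989×0.04524 + 0.52696×0.99898×0.99733 = 0.063206 + 0.525017 = 0.588223.
Q̄ = (S₀/π) × [bracket] = (1361/π) × 0.588223 = 254.8 W/m².

Q̄ ≈ 255 W/m²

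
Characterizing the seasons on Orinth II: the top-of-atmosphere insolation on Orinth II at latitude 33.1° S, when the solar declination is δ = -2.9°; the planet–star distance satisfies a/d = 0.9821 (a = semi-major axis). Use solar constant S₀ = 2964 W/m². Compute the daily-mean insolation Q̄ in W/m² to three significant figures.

cos H₀ = −tan(-33.1°) tan(-2.900°) = -0.0330, H₀ = 1.6038 rad.
Bracket: H₀ sin φ sin δ + cos φ cos δ sin H₀ = 1.6038×-0.54610×-0.05059 + 0.83772×0.99872×0.99945 = 0.044309 + 0.836188 = 0.880497.
Inverse-square distance factor (a/d)² = 0.9821² = 0.964520.
Q̄ = (S₀/π) × 0.964520 × [bracket] = (2964/π) × 0.964520 × 0.880497 = 801.2 W/m².

Q̄ ≈ 801 W/m²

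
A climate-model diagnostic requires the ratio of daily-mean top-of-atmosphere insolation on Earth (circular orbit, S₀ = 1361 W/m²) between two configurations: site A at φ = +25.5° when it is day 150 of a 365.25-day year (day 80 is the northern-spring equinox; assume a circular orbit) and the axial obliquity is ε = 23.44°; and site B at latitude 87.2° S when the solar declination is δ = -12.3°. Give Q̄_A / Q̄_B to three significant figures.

— Configuration A (φ=+25.5°):
Solar longitude: λ_s = 360° × (150 − 80)/365.25 = 68.994°.
sin δ = sin 23.44° × sin 68.994° = 0.37135, so δ = +21.799°.
cos H₀ = −tan(+25.5°) tan(+21.799°) = -0.1908, H₀ = 1.7627 rad.
Bracket: H₀ sin φ sin δ + cos φ cos δ sin H₀ = 1.7627×0.43051×0.37135 + 0.90259×0.92849×0.98164 = 0.281803 + 0.822659 = 1.104462.
Q̄ = (S₀/π) × [bracket] = (1361/π) × 1.104462 = 478.47 W/m².
— Configuration B (φ=-87.2°):
cos H₀ = −tan(-87.2°) tan(-12.300°) = -4.4581 ≤ −1 ⇒ polar day, H₀ = π.
Bracket: H₀ sin φ sin δ + cos φ cos δ sin H₀ = 3.1416×-0.99881×-0.21303 + 0.04885×0.97705×0.00000 = 0.668459 + 0.000000 = 0.668459.
Q̄ = (S₀/π) × [bracket] = (1361/π) × 0.668459 = 289.59 W/m².
Ratio Q̄_A / Q̄_B = 478.47 / 289.59 = 1.652.

Q̄_A / Q̄_B ≈ 1.65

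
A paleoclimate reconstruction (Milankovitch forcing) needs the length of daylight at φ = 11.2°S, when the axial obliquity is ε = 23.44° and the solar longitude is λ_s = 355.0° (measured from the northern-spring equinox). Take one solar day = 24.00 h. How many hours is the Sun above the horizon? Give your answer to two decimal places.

Solar declination: sin δ = sin ε · sin λ_s = sin 23.44° × sin 355.0° = -0.03467, so δ = -1.987°.
cos H₀ = −tan φ · tan δ = −tan(-11.2°) × tan(-1.987°) = -0.0069, so H₀ = 1.5777 rad = 90.39°.
Daylight = 2H₀/(2π) × 24.00 h = (1.5777/π) × 24.00 = 12.05 h.

12.05 h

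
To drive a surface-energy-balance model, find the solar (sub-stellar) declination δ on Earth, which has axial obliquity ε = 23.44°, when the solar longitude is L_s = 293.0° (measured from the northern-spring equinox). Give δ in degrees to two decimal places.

sin δ = sin ε · sin L_s = sin 23.44° × sin 293.0° = -0.366166.
δ = arcsin(-0.366166) = -21.48°.

δ = -21.48°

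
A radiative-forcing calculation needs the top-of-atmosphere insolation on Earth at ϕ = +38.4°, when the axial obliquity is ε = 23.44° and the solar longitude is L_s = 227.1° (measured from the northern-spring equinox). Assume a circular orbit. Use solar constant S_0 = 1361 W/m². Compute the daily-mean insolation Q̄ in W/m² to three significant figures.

Solar declination: sin δ = sin ε · sin L_s = sin 23.44° × sin 227.1° = -0.29140, so δ = -16.942°.
cos h₀ = −tan(+38.4°) tan(-16.942°) = 0.2414, h₀ = 1.3270 rad.
Bracket: h₀ sin ϕ sin δ + cos ϕ cos δ sin h₀ = 1.3270×0.62115×-0.29140 + 0.78369×0.95660×0.97042 = -0.240191 + 0.727502 = 0.487311.
Q̄ = (S_0/π) × [bracket] = (1361/π) × 0.487311 = 211.1 W/m².

Q̄ ≈ 211 W/m²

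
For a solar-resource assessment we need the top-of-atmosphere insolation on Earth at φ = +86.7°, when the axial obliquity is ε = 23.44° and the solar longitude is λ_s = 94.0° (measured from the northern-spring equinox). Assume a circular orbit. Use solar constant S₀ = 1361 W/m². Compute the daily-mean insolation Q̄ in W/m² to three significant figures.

Q̄ ≈ 539 W/m²

Solar declination: sin δ = sin ε · sin λ_s = sin 23.44° × sin 94.0° = 0.39682, so δ = +23.380°.
cos H₀ = −tan(+86.7°) tan(+23.380°) = -7.4977 ≤ −1 ⇒ polar day, H₀ = π.
Bracket: H₀ sin φ sin δ + cos φ cos δ sin H₀ = 3.1416×0.99834×0.39682 + 0.05756×0.91790×0.00000 = 1.244580 + 0.000000 = 1.244580.
Q̄ = (S₀/π) × [bracket] = (1361/π) × 1.244580 = 539.2 W/m².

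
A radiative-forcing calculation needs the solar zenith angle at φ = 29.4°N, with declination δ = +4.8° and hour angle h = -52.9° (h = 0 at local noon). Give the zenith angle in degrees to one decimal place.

cos θ_z = sin φ sin δ + cos φ cos δ cos h = 0.041078 + 0.523680 = 0.564758.
θ_z = arccos(0.564758) = 55.6°.

θ_z = 55.6°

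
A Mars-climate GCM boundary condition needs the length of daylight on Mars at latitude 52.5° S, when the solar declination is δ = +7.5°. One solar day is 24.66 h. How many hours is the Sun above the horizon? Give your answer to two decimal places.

cos H₀ = −tan φ · tan δ = −tan(-52.5°) × tan(+7.500°) = 0.1716, so H₀ = 1.3984 rad = 80.12°.
Daylight = 2H₀/(2π) × 24.66 h = (1.3984/π) × 24.66 = 10.98 h.

10.98 h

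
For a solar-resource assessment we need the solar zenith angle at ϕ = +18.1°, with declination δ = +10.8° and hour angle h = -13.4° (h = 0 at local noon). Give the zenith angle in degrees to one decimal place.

θ_z = 14.9°

cos θ_z = sin ϕ sin δ + cos ϕ cos δ cos h = 0.058215 + 0.908261 = 0.966476.
θ_z = arccos(0.966476) = 14.9°.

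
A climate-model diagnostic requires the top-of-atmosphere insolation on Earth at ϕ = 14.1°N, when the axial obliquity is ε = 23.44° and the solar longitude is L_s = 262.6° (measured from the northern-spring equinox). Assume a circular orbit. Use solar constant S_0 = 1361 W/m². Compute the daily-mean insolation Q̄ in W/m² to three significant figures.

Solar declination: sin δ = sin ε · sin L_s = sin 23.44° × sin 262.6° = -0.39448, so δ = -23.233°.
cos h₀ = −tan(+14.1°) tan(-23.233°) = 0.1078, h₀ = 1.4628 rad.
Bracket: h₀ sin ϕ sin δ + cos ϕ cos δ sin h₀ = 1.4628×0.24362×-0.39448 + 0.96987×0.91891×0.99417 = -0.140580 + 0.886027 = 0.745447.
Q̄ = (S_0/π) × [bracket] = (1361/π) × 0.745447 = 322.9 W/m².

Q̄ ≈ 323 W/m²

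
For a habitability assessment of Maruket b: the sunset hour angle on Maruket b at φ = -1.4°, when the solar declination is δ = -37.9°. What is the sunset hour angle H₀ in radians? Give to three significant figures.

H₀ = 1.59 rad

cos H₀ = −tan φ · tan δ = −tan(-1.4°) × tan(-37.900°) = -0.0190, so H₀ = 1.5898 rad = 91.09°.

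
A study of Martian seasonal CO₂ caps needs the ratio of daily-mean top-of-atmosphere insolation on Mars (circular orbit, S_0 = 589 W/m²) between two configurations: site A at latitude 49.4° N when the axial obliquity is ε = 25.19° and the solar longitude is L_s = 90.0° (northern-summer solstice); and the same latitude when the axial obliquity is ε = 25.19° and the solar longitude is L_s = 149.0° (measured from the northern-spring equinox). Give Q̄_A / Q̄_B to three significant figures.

— Configuration A (ϕ=+49.4°):
Solar declination: sin δ = sin ε · sin L_s = sin 25.19° × sin 90.0° = 0.42562, so δ = +25.190°.
cos h₀ = −tan(+49.4°) tan(+25.190°) = -0.5488, h₀ = 2.1517 rad.
Bracket: h₀ sin ϕ sin δ + cos ϕ cos δ sin h₀ = 2.1517×0.75927×0.42562 + 0.65077×0.90490×0.83597 = 0.695344 + 0.492287 = 1.187631.
Q̄ = (S_0/π) × [bracket] = (589/π) × 1.187631 = 222.66 W/m².
— Configuration B (ϕ=+49.4°):
Solar declination: sin δ = sin ε · sin L_s = sin 25.19° × sin 149.0° = 0.21921, so δ = +12.663°.
cos h₀ = −tan(+49.4°) tan(+12.663°) = -0.2621, h₀ = 1.8360 rad.
Bracket: h₀ sin ϕ sin δ + cos ϕ cos δ sin h₀ = 1.8360×0.75927×0.21921 + 0.65077×0.97568×0.96503 = 0.305583 + 0.612739 = 0.918322.
Q̄ = (S_0/π) × [bracket] = (589/π) × 0.918322 = 172.17 W/m².
Ratio Q̄_A / Q̄_B = 222.66 / 172.17 = 1.293.

Q̄_A / Q̄_B ≈ 1.29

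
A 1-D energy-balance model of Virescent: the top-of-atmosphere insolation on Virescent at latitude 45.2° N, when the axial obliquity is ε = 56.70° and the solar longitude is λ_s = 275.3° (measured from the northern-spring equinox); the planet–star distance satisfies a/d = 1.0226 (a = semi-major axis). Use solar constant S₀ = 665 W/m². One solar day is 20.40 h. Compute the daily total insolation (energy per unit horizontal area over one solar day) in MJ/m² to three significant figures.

0.00 MJ/m²

Solar declination: sin δ = sin ε · sin λ_s = sin 56.70° × sin 275.3° = -0.83223, so δ = -56.329°.
cos H₀ = −tan(+45.2°) tan(-56.329°) = 1.5116 ≥ 1 ⇒ polar night, H₀ = 0 and Q̄ = 0.
Inverse-square distance factor (a/d)² = 1.0226² = 1.045711.
Daily total = Q̄ × 20.40 h × 3600 s/h = 0.00 MJ/m².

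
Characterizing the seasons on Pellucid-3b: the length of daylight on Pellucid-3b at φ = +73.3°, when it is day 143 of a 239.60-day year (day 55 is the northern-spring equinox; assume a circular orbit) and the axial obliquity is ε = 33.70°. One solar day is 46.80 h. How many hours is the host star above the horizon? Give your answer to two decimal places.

Solar longitude: λ_s = 360° × (143 − 55)/239.60 = 132.220°.
sin δ = sin 33.70° × sin 132.220° = 0.41090, so δ = +24.261°.
Sunrise equation: cos H₀ = −tan φ · tan δ = -1.5023 ≤ −1, so the host star never sets (polar day) and H₀ = π.
Daylight = 2H₀/(2π) × 46.80 h = (3.1416/π) × 46.80 = 46.80 h.

46.80 h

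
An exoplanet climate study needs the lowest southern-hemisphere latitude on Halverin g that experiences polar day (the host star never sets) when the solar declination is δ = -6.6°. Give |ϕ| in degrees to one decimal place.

|ϕ| = 83.4°

Polar day requires cos h₀ = −tan ϕ tan δ ≤ −1, i.e. tan ϕ tan δ ≥ 1.
The boundary is |tan ϕ| · |tan δ| = 1, so |ϕ| = 90° − |δ| = 90° − 6.6° = 83.4° in the southern hemisphere.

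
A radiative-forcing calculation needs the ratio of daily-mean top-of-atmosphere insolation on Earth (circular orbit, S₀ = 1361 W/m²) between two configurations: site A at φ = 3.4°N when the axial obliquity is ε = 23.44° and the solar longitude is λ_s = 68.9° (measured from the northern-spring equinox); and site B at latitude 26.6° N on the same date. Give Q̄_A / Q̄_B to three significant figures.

Q̄_A / Q̄_B ≈ 0.868

— Configuration A (φ=+3.4°):
Solar declination: sin δ = sin ε · sin λ_s = sin 23.44° × sin 68.9° = 0.37112, so δ = +21.785°.
cos H₀ = −tan(+3.4°) tan(+21.785°) = -0.0237, H₀ = 1.5945 rad.
Bracket: H₀ sin φ sin δ + cos φ cos δ sin H₀ = 1.5945×0.05931×0.37112 + 0.99824×0.92859×0.99972 = 0.035097 + 0.926696 = 0.961793.
Q̄ = (S₀/π) × [bracket] = (1361/π) × 0.961793 = 416.67 W/m².
— Configuration B (φ=+26.6°):
cos H₀ = −tan(+26.6°) tan(+21.785°) = -0.2001, H₀ = 1.7723 rad.
Bracket: H₀ sin φ sin δ + cos φ cos δ sin H₀ = 1.7723×0.44776×0.37112 + 0.89415×0.92859×0.97977 = 0.294508 + 0.813502 = 1.108010.
Q̄ = (S₀/π) × [bracket] = (1361/π) × 1.108010 = 480.01 W/m².
Ratio Q̄_A / Q̄_B = 416.67 / 480.01 = 0.8680.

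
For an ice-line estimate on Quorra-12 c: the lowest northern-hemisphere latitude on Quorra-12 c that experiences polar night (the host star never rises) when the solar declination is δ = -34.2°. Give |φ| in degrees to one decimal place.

Polar night requires cos H₀ = −tan φ tan δ ≥ 1, i.e. tan φ tan δ ≤ −1.
The boundary is |tan φ| · |tan δ| = 1, so |φ| = 90° − |δ| = 90° − 34.2° = 55.8° in the northern hemisphere.

|φ| = 55.8°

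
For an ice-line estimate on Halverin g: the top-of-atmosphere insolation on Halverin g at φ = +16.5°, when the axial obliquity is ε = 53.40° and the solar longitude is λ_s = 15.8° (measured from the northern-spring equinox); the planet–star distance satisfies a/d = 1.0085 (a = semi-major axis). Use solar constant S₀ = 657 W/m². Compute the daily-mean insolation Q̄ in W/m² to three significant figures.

Q̄ ≈ 220 W/m²

Solar declination: sin δ = sin ε · sin λ_s = sin 53.40° × sin 15.8° = 0.21859, so δ = +12.626°.
cos H₀ = −tan(+16.5°) tan(+12.626°) = -0.0664, H₀ = 1.6372 rad.
Bracket: H₀ sin φ sin δ + cos φ cos δ sin H₀ = 1.6372×0.28402×0.21859 + 0.95882×0.97582×0.99780 = 0.101644 + 0.933577 = 1.035221.
Inverse-square distance factor (a/d)² = 1.0085² = 1.017072.
Q̄ = (S₀/π) × 1.017072 × [bracket] = (657/π) × 1.017072 × 1.035221 = 220.2 W/m².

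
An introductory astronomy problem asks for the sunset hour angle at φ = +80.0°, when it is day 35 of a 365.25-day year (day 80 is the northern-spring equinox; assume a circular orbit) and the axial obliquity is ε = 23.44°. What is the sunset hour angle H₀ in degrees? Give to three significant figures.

Solar longitude: λ_s = 360° × (35 − 80)/365.25 = -44.353°, i.e. -44.353° + 360° = 315.647°.
sin δ = sin 23.44° × sin 315.647° = -0.27809, so δ = -16.146°.
cos H₀ = −tan φ · tan δ = 1.6419 ≥ 1, so the Sun never rises (polar night) and H₀ = 0.

H₀ = 0.00°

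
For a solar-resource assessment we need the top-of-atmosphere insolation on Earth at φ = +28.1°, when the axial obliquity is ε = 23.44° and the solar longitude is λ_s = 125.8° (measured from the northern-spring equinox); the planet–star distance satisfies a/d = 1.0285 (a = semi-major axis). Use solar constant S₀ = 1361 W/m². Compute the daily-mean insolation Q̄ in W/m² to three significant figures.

Q̄ ≈ 498 W/m²

Solar declination: sin δ = sin ε · sin λ_s = sin 23.44° × sin 125.8° = 0.32263, so δ = +18.822°.
cos H₀ = −tan(+28.1°) tan(+18.822°) = -0.1820, H₀ = 1.7538 rad.
Bracket: H₀ sin φ sin δ + cos φ cos δ sin H₀ = 1.7538×0.47101×0.32263 + 0.88213×0.94652×0.98330 = 0.266511 + 0.821010 = 1.087521.
Inverse-square distance factor (a/d)² = 1.0285² = 1.057812.
Q̄ = (S₀/π) × 1.057812 × [bracket] = (1361/π) × 1.057812 × 1.087521 = 498.4 W/m².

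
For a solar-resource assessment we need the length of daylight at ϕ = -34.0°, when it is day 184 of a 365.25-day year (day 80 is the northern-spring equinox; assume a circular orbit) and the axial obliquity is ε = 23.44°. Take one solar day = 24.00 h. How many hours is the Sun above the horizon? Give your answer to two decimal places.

9.80 h

Solar longitude: L_s = 360° × (184 − 80)/365.25 = 102.505°.
sin δ = sin 23.44° × sin 102.505° = 0.38835, so δ = +22.852°.
cos h₀ = −tan ϕ · tan δ = −tan(-34.0°) × tan(+22.852°) = 0.2843, so h₀ = 1.2826 rad = 73.49°.
Daylight = 2h₀/(2π) × 24.00 h = (1.2826/π) × 24.00 = 9.80 h.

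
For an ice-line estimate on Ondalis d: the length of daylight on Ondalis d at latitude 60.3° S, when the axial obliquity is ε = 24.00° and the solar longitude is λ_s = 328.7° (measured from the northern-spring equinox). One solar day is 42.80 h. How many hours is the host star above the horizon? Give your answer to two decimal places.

26.70 h

Solar declination: sin δ = sin ε · sin λ_s = sin 24.00° × sin 328.7° = -0.21131, so δ = -12.199°.
cos H₀ = −tan φ · tan δ = −tan(-60.3°) × tan(-12.199°) = -0.3790, so H₀ = 1.9595 rad = 112.27°.
Daylight = 2H₀/(2π) × 42.80 h = (1.9595/π) × 42.80 = 26.70 h.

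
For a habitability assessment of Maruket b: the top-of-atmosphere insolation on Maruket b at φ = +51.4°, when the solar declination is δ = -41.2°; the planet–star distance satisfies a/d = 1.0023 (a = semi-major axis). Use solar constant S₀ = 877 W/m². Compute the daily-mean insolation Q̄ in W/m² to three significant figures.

Q̄ ≈ 0.00 W/m²

cos H₀ = −tan(+51.4°) tan(-41.200°) = 1.0966 ≥ 1 ⇒ polar night, H₀ = 0 and Q̄ = 0.
Inverse-square distance factor (a/d)² = 1.0023² = 1.004605.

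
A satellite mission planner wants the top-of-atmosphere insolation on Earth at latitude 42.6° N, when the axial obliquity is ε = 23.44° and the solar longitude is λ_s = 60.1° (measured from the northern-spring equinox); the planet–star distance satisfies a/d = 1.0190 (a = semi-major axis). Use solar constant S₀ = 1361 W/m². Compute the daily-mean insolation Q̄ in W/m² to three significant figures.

Q̄ ≈ 494 W/m²

Solar declination: sin δ = sin ε · sin λ_s = sin 23.44° × sin 60.1° = 0.34484, so δ = +20.172°.
cos H₀ = −tan(+42.6°) tan(+20.172°) = -0.3378, H₀ = 1.9154 rad.
Bracket: H₀ sin φ sin δ + cos φ cos δ sin H₀ = 1.9154×0.67688×0.34484 + 0.73610×0.93866×0.94121 = 0.447084 + 0.650327 = 1.097411.
Inverse-square distance factor (a/d)² = 1.0190² = 1.038361.
Q̄ = (S₀/π) × 1.038361 × [bracket] = (1361/π) × 1.038361 × 1.097411 = 493.7 W/m².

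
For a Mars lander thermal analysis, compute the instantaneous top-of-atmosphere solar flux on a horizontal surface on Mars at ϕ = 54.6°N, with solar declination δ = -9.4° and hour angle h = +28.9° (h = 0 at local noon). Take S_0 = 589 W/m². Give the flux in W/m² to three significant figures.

cos θ_z = sin ϕ sin δ + cos ϕ cos δ cos h = -0.133132 + 0.500330 = 0.367198.
Flux = S_0 · cos θ_z = 589 × 0.367198 = 216.3 W/m².

216 W/m²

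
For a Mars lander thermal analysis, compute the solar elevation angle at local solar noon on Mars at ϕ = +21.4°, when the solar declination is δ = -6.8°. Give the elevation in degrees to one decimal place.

At local noon the hour angle is zero, so the zenith angle equals |ϕ − δ| = |+21.4° − (-6.800°)| = 28.200°.
Elevation = 90° − 28.200° = 61.8°.

61.8°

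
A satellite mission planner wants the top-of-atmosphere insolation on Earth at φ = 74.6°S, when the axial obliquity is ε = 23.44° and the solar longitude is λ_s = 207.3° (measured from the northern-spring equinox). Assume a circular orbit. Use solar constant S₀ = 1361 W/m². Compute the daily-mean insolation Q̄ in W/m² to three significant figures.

Q̄ ≈ 260 W/m²

Solar declination: sin δ = sin ε · sin λ_s = sin 23.44° × sin 207.3° = -0.18245, so δ = -10.512°.
cos H₀ = −tan(-74.6°) tan(-10.512°) = -0.6737, H₀ = 2.3100 rad.
Bracket: H₀ sin φ sin δ + cos φ cos δ sin H₀ = 2.3100×-0.96410×-0.18245 + 0.26556×0.98322×0.73903 = 0.406329 + 0.192964 = 0.599293.
Q̄ = (S₀/π) × [bracket] = (1361/π) × 0.599293 = 259.6 W/m².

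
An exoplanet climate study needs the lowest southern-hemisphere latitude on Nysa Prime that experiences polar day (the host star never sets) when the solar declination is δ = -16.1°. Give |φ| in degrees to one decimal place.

Polar day requires cos H₀ = −tan φ tan δ ≤ −1, i.e. tan φ tan δ ≥ 1.
The boundary is |tan φ| · |tan δ| = 1, so |φ| = 90° − |δ| = 90° − 16.1° = 73.9° in the southern hemisphere.

|φ| = 73.9°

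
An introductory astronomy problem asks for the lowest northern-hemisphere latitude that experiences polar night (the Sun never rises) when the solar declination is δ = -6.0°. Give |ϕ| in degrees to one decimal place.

Polar night requires cos h₀ = −tan ϕ tan δ ≥ 1, i.e. tan ϕ tan δ ≤ −1.
The boundary is |tan ϕ| · |tan δ| = 1, so |ϕ| = 90° − |δ| = 90° − 6.0° = 84.0° in the northern hemisphere.

|ϕ| = 84.0°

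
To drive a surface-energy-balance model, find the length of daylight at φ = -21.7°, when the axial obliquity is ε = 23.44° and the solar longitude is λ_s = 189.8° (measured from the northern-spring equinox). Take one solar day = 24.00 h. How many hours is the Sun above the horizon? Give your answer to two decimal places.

Solar declination: sin δ = sin ε · sin λ_s = sin 23.44° × sin 189.8° = -0.06771, so δ = -3.882°.
cos H₀ = −tan φ · tan δ = −tan(-21.7°) × tan(-3.882°) = -0.0270, so H₀ = 1.5978 rad = 91.55°.
Daylight = 2H₀/(2π) × 24.00 h = (1.5978/π) × 24.00 = 12.21 h.

12.21 h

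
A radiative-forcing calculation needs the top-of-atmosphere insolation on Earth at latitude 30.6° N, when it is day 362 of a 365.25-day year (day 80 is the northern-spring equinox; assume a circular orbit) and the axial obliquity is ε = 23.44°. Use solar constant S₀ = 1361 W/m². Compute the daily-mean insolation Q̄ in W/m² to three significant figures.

Solar longitude: λ_s = 360° × (362 − 80)/365.25 = 277.947°.
sin δ = sin 23.44° × sin 277.947° = -0.39397, so δ = -23.202°.
cos H₀ = −tan(+30.6°) tan(-23.202°) = 0.2535, H₀ = 1.3145 rad.
Bracket: H₀ sin φ sin δ + cos φ cos δ sin H₀ = 1.3145×0.50904×-0.39397 + 0.86074×0.91912×0.96734 = -0.263618 + 0.765285 = 0.501667.
Q̄ = (S₀/π) × [bracket] = (1361/π) × 0.501667 = 217.3 W/m².

Q̄ ≈ 217 W/m²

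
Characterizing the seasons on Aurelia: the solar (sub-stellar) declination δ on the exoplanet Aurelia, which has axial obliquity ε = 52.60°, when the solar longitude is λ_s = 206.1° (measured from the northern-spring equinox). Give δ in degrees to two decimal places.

sin δ = sin ε · sin λ_s = sin 52.60° × sin 206.1° = -0.349494.
δ = arcsin(-0.349494) = -20.46°.

δ = -20.46°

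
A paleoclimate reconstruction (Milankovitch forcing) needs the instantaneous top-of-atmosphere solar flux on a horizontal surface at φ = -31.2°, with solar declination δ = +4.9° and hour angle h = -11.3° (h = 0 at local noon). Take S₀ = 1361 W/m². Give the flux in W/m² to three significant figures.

1.08e+03 W/m²

cos θ_z = sin φ sin δ + cos φ cos δ cos h = -0.044248 + 0.835717 = 0.791469.
Flux = S₀ · cos θ_z = 1361 × 0.791469 = 1077 W/m².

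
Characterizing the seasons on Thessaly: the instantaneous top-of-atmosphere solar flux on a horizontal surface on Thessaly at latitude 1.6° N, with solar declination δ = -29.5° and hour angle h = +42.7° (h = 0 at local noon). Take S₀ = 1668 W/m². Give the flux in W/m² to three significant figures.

1.04e+03 W/m²

cos θ_z = sin φ sin δ + cos φ cos δ cos h = -0.013749 + 0.639388 = 0.625639.
Flux = S₀ · cos θ_z = 1668 × 0.625639 = 1044 W/m².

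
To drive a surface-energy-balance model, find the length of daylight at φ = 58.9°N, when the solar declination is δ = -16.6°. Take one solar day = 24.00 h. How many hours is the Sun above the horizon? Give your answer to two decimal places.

cos H₀ = −tan φ · tan δ = −tan(+58.9°) × tan(-16.600°) = 0.4942, so H₀ = 1.0539 rad = 60.38°.
Daylight = 2H₀/(2π) × 24.00 h = (1.0539/π) × 24.00 = 8.05 h.

8.05 h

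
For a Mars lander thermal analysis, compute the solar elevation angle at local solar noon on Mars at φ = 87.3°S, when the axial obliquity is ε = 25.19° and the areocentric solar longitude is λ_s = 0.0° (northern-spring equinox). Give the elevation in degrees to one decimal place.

sin δ = sin 25.19° × sin 0.0° = 0.00000, so δ = +0.000°.
At local noon the hour angle is zero, so the zenith angle equals |φ − δ| = |-87.3° − (+0.000°)| = 87.300°.
Elevation = 90° − 87.300° = 2.7°.

2.7°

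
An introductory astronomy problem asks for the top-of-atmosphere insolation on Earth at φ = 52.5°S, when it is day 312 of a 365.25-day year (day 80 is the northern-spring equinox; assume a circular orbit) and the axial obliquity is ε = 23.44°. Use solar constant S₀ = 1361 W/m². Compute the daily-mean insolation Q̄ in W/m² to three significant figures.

Solar longitude: λ_s = 360° × (312 − 80)/365.25 = 228.665°.
sin δ = sin 23.44° × sin 228.665° = -0.29869, so δ = -17.379°.
cos H₀ = −tan(-52.5°) tan(-17.379°) = -0.4079, H₀ = 1.9909 rad.
Bracket: H₀ sin φ sin δ + cos φ cos δ sin H₀ = 1.9909×-0.79335×-0.29869 + 0.60876×0.95435×0.91304 = 0.471775 + 0.530449 = 1.002224.
Q̄ = (S₀/π) × [bracket] = (1361/π) × 1.002224 = 434.2 W/m².

Q̄ ≈ 434 W/m²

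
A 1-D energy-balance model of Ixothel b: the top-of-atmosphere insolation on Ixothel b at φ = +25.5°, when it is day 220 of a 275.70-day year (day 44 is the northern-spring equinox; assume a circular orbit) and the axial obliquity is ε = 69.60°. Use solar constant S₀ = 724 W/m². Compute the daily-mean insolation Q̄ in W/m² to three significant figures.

Solar longitude: λ_s = 360° × (220 − 44)/275.70 = 229.815°.
sin δ = sin 69.60° × sin 229.815° = -0.71605, so δ = -45.729°.
cos H₀ = −tan(+25.5°) tan(-45.729°) = 0.4893, H₀ = 1.0595 rad.
Bracket: H₀ sin φ sin δ + cos φ cos δ sin H₀ = 1.0595×0.43051×-0.71605 + 0.90259×0.69805×0.87213 = -0.326609 + 0.549488 = 0.222879.
Q̄ = (S₀/π) × [bracket] = (724/π) × 0.222879 = 51.36 W/m².

Q̄ ≈ 51.4 W/m²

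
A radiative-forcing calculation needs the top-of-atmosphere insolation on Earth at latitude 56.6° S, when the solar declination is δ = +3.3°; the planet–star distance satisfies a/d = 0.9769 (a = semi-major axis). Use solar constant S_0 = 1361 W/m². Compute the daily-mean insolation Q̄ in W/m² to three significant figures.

cos h₀ = −tan(-56.6°) tan(+3.300°) = 0.0874, h₀ = 1.4832 rad.
Bracket: h₀ sin ϕ sin δ + cos ϕ cos δ sin h₀ = 1.4832×-0.83485×0.05756 + 0.55048×0.99834×0.99617 = -0.071274 + 0.547461 = 0.476187.
Inverse-square distance factor (a/d)² = 0.9769² = 0.954334.
Q̄ = (S_0/π) × 0.954334 × [bracket] = (1361/π) × 0.954334 × 0.476187 = 196.9 W/m².

Q̄ ≈ 197 W/m²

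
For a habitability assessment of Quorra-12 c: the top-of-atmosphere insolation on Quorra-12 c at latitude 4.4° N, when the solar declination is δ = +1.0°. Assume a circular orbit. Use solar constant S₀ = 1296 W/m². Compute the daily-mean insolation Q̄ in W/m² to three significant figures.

Q̄ ≈ 412 W/m²

cos H₀ = −tan(+4.4°) tan(+1.000°) = -0.0013, H₀ = 1.5721 rad.
Bracket: H₀ sin φ sin δ + cos φ cos δ sin H₀ = 1.5721×0.07672×0.01745 + 0.99705×0.99985×1.00000 = 0.002105 + 0.996900 = 0.999005.
Q̄ = (S₀/π) × [bracket] = (1296/π) × 0.999005 = 412.1 W/m².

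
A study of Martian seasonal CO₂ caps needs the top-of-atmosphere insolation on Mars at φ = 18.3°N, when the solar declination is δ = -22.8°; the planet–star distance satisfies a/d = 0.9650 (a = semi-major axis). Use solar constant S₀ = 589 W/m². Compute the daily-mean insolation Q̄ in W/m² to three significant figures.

Q̄ ≈ 121 W/m²

cos H₀ = −tan(+18.3°) tan(-22.800°) = 0.1390, H₀ = 1.4313 rad.
Bracket: H₀ sin φ sin δ + cos φ cos δ sin H₀ = 1.4313×0.31399×-0.38752 + 0.94943×0.92186×0.99029 = -0.174157 + 0.866743 = 0.692586.
Inverse-square distance factor (a/d)² = 0.9650² = 0.931225.
Q̄ = (S₀/π) × 0.931225 × [bracket] = (589/π) × 0.931225 × 0.692586 = 120.9 W/m².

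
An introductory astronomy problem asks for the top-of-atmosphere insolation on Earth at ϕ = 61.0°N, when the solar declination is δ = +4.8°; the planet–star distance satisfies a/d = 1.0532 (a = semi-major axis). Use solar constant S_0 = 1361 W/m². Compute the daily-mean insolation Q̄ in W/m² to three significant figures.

cos h₀ = −tan(+61.0°) tan(+4.800°) = -0.1515, h₀ = 1.7229 rad.
Bracket: h₀ sin ϕ sin δ + cos ϕ cos δ sin h₀ = 1.7229×0.87462×0.08368 + 0.48481×0.99649×0.98846 = 0.126096 + 0.477533 = 0.603629.
Inverse-square distance factor (a/d)² = 1.0532² = 1.109230.
Q̄ = (S_0/π) × 1.109230 × [bracket] = (1361/π) × 1.109230 × 0.603629 = 290.1 W/m².

Q̄ ≈ 290 W/m²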